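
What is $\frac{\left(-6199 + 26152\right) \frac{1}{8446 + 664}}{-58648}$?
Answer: $- \frac{19953}{534283280} \approx -3.7345 \cdot 10^{-5}$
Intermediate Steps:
$\frac{\left(-6199 + 26152\right) \frac{1}{8446 + 664}}{-58648} = \frac{19953}{9110} \left(- \frac{1}{58648}\right) = - \frac{19953}{534283280}$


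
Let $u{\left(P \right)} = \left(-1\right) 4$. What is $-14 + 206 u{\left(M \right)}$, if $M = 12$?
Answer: $-838$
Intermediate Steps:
$u{\left(P \right)} = -4$
$-14 + 206 u{\left(M \right)} = -14 + 206 \left(-4\right) = -14 - 824 = -838$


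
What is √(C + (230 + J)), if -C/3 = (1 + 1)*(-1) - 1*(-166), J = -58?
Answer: 8*I*√5 ≈ 17.889*I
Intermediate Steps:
C = -492 (C = -3*((1 + 1)*(-1) - 1*(-166)) = -3*(2*(-1) + 166) = -3*(-2 + 166) = -3*164 = -492)
√(C + (230 + J)) = √(-492 + (230 - 58)) = √(-492 + 172) = √(-320) = 8*I*√5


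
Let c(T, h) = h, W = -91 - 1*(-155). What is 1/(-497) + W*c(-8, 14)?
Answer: 445311/497 ≈ 896.00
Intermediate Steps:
W = 64 (W = -91 + 155 = 64)
1/(-497) + W*c(-8, 14) = 1/(-497) + 64*14 = -1/497 + 896 = 445311/497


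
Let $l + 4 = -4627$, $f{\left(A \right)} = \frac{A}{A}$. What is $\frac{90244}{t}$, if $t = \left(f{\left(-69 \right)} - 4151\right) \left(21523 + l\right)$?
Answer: $- \frac{22561}{17525450} \approx -0.0012873$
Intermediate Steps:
$f{\left(A \right)} = 1$
$l = -4631$ ($l = -4 - 4627 = -4631$)
$t = -70101800$ ($t = \left(1 - 4151\right) \left(21523 - 4631\right) = \left(-4150\right) 16892 = -70101800$)
$\frac{90244}{t} = \frac{90244}{-70101800} = 90244 \left(- \frac{1}{70101800}\right) = - \frac{22561}{17525450}$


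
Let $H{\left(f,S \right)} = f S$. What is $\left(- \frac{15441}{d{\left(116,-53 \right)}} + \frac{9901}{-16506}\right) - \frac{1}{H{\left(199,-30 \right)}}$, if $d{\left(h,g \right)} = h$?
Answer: $- \frac{127368627287}{952561260} \approx -133.71$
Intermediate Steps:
$H{\left(f,S \right)} = S f$
$\left(- \frac{15441}{d{\left(116,-53 \right)}} + \frac{9901}{-16506}\right) - \frac{1}{H{\left(199,-30 \right)}} = \left(- \frac{15441}{116} + \frac{9901}{-16506}\right) - \frac{1}{\left(-30\right) 199} = \left(\left(-15441\right) \frac{1}{116} + 9901 \left(- \frac{1}{16506}\right)\right) - \frac{1}{-5970} = \left(- \frac{15441}{116} - \frac{9901}{16506}\right) - - \frac{1}{5970} = - \frac{128008831}{957348} + \frac{1}{5970} = - \frac{127368627287}{952561260}$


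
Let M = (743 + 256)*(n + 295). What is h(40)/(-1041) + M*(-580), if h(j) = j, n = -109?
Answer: -112190776960/1041 ≈ -1.0777e+8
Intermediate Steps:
M = 185814 (M = (743 + 256)*(-109 + 295) = 999*186 = 185814)
h(40)/(-1041) + M*(-580) = 40/(-1041) + 185814*(-580) = 40*(-1/1041) - 107772120 = -40/1041 - 107772120 = -112190776960/1041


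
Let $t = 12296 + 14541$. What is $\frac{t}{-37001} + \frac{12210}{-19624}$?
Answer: $- \frac{44474159}{33004892} \approx -1.3475$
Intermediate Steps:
$t = 26837$
$\frac{t}{-37001} + \frac{12210}{-19624} = \frac{26837}{-37001} + \frac{12210}{-19624} = 26837 \left(- \frac{1}{37001}\right) + 12210 \left(- \frac{1}{19624}\right) = - \frac{26837}{37001} - \frac{555}{892} = - \frac{44474159}{33004892}$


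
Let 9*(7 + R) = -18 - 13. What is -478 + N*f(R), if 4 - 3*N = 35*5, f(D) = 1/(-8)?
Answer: -3767/8 ≈ -470.88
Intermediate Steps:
R = -94/9 (R = -7 + (-18 - 13)/9 = -7 + (1/9)*(-31) = -7 - 31/9 = -94/9 ≈ -10.444)
f(D) = -1/8
N = -57 (N = 4/3 - 35*5/3 = 4/3 - 1/3*175 = 4/3 - 175/3 = -57)
-478 + N*f(R) = -478 - 57*(-1/8) = -478 + 57/8 = -3767/8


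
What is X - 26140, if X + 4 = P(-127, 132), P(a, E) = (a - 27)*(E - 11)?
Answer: -44778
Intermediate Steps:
P(a, E) = (-27 + a)*(-11 + E)
X = -18638 (X = -4 + (297 - 27*132 - 11*(-127) + 132*(-127)) = -4 + (297 - 3564 + 1397 - 16764) = -4 - 18634 = -18638)
X - 26140 = -18638 - 26140 = -44778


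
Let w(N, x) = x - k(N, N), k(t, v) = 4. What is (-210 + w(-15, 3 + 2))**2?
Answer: 43681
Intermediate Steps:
w(N, x) = -4 + x (w(N, x) = x - 1*4 = x - 4 = -4 + x)
(-210 + w(-15, 3 + 2))**2 = (-210 + (-4 + (3 + 2)))**2 = (-210 + (-4 + 5))**2 = (-210 + 1)**2 = (-209)**2 = 43681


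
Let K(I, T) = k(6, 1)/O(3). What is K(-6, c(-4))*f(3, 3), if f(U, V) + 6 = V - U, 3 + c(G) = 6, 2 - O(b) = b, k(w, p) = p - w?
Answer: -30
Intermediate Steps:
O(b) = 2 - b
c(G) = 3 (c(G) = -3 + 6 = 3)
f(U, V) = -6 + V - U (f(U, V) = -6 + (V - U) = -6 + V - U)
K(I, T) = 5 (K(I, T) = (1 - 1*6)/(2 - 1*3) = (1 - 6)/(2 - 3) = -5/(-1) = -5*(-1) = 5)
K(-6, c(-4))*f(3, 3) = 5*(-6 + 3 - 1*3) = 5*(-6 + 3 - 3) = 5*(-6) = -30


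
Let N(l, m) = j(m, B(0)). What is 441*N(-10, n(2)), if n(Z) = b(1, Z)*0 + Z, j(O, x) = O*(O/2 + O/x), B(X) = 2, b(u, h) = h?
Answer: 1764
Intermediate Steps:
j(O, x) = O*(O/2 + O/x) (j(O, x) = O*(O*(½) + O/x) = O*(O/2 + O/x))
n(Z) = Z (n(Z) = Z*0 + Z = 0 + Z = Z)
N(l, m) = m² (N(l, m) = (½)*m²*(2 + 2)/2 = (½)*m²*(½)*4 = m²)
441*N(-10, n(2)) = 441*2² = 441*4 = 1764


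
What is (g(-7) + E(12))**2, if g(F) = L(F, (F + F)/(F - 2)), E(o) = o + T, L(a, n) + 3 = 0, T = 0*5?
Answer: 81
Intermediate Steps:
T = 0
L(a, n) = -3 (L(a, n) = -3 + 0 = -3)
E(o) = o (E(o) = o + 0 = o)
g(F) = -3
(g(-7) + E(12))**2 = (-3 + 12)**2 = 9**2 = 81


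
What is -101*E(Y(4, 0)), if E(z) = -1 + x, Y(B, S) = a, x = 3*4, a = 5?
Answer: -1111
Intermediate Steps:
x = 12
Y(B, S) = 5
E(z) = 11 (E(z) = -1 + 12 = 11)
-101*E(Y(4, 0)) = -101*11 = -1111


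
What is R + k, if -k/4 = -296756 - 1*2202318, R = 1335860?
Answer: 11332156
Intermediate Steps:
k = 9996296 (k = -4*(-296756 - 1*2202318) = -4*(-296756 - 2202318) = -4*(-2499074) = 9996296)
R + k = 1335860 + 9996296 = 11332156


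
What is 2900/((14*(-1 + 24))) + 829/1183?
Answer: 37731/3887 ≈ 9.7070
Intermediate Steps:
2900/((14*(-1 + 24))) + 829/1183 = 2900/((14*23)) + 829*(1/1183) = 2900/322 + 829/1183 = 2900*(1/322) + 829/1183 = 1450/161 + 829/1183 = 37731/3887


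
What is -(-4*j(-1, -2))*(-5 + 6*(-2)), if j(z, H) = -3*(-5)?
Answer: -1020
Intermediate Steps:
j(z, H) = 15
-(-4*j(-1, -2))*(-5 + 6*(-2)) = -(-4*15)*(-5 + 6*(-2)) = -(-60)*(-5 - 12) = -(-60)*(-17) = -1*1020 = -1020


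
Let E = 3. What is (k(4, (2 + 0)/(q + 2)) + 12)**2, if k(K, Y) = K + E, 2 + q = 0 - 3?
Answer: 361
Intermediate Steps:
q = -5 (q = -2 + (0 - 3) = -2 - 3 = -5)
k(K, Y) = 3 + K (k(K, Y) = K + 3 = 3 + K)
(k(4, (2 + 0)/(q + 2)) + 12)**2 = ((3 + 4) + 12)**2 = (7 + 12)**2 = 19**2 = 361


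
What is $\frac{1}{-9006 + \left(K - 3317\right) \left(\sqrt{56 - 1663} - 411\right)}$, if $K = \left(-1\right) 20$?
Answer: $\frac{i}{3337 \sqrt{1607} + 1362501 i} \approx 7.2694 \cdot 10^{-7} + 7.1371 \cdot 10^{-8} i$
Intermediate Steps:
$K = -20$
$\frac{1}{-9006 + \left(K - 3317\right) \left(\sqrt{56 - 1663} - 411\right)} = \frac{1}{-9006 + \left(-20 - 3317\right) \left(\sqrt{56 - 1663} - 411\right)} = \frac{1}{-9006 - 3337 \left(\sqrt{-1607} - 411\right)} = \frac{1}{-9006 - 3337 \left(i \sqrt{1607} - 411\right)} = \frac{1}{-9006 - 3337 \left(-411 + i \sqrt{1607}\right)} = \frac{1}{-9006 + \left(1371507 - 3337 i \sqrt{1607}\right)} = \frac{1}{1362501 - 3337 i \sqrt{1607}}$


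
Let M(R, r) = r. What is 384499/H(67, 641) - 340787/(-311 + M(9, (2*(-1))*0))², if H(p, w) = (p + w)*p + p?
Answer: 21000722918/4594537663 ≈ 4.5708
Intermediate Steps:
H(p, w) = p + p*(p + w) (H(p, w) = p*(p + w) + p = p + p*(p + w))
384499/H(67, 641) - 340787/(-311 + M(9, (2*(-1))*0))² = 384499/((67*(1 + 67 + 641))) - 340787/(-311 + (2*(-1))*0)² = 384499/((67*709)) - 340787/(-311 - 2*0)² = 384499/47503 - 340787/(-311 + 0)² = 384499*(1/47503) - 340787/((-311)²) = 384499/47503 - 340787/96721 = 21000722918/4594537663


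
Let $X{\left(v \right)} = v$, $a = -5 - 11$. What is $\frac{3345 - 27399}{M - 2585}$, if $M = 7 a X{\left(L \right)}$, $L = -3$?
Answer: $\frac{24054}{2249} \approx 10.695$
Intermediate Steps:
$a = -16$
$M = 336$ ($M = 7 \left(-16\right) \left(-3\right) = \left(-112\right) \left(-3\right) = 336$)
$\frac{3345 - 27399}{M - 2585} = \frac{3345 - 27399}{336 - 2585} = - \frac{24054}{-2249} = \left(-24054\right) \left(- \frac{1}{2249}\right) = \frac{24054}{2249}$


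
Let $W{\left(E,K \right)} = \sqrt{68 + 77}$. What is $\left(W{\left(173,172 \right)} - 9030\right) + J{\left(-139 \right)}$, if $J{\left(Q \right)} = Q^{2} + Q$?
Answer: $10152 + \sqrt{145} \approx 10164.0$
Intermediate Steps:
$J{\left(Q \right)} = Q + Q^{2}$
$W{\left(E,K \right)} = \sqrt{145}$
$\left(W{\left(173,172 \right)} - 9030\right) + J{\left(-139 \right)} = \left(\sqrt{145} - 9030\right) - 139 \left(1 - 139\right) = \left(-9030 + \sqrt{145}\right) - -19182 = \left(-9030 + \sqrt{145}\right) + 19182 = 10152 + \sqrt{145}$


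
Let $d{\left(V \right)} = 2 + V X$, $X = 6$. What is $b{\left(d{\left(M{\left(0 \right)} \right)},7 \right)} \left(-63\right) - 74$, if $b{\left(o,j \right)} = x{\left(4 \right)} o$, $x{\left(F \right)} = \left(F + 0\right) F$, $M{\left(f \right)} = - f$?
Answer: $-2090$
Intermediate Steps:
$d{\left(V \right)} = 2 + 6 V$ ($d{\left(V \right)} = 2 + V 6 = 2 + 6 V$)
$x{\left(F \right)} = F^{2}$ ($x{\left(F \right)} = F F = F^{2}$)
$b{\left(o,j \right)} = 16 o$ ($b{\left(o,j \right)} = 4^{2} o = 16 o$)
$b{\left(d{\left(M{\left(0 \right)} \right)},7 \right)} \left(-63\right) - 74 = 16 \left(2 + 6 \left(\left(-1\right) 0\right)\right) \left(-63\right) - 74 = 16 \left(2 + 6 \cdot 0\right) \left(-63\right) - 74 = 16 \left(2 + 0\right) \left(-63\right) - 74 = 16 \cdot 2 \left(-63\right) - 74 = 32 \left(-63\right) - 74 = -2016 - 74 = -2090$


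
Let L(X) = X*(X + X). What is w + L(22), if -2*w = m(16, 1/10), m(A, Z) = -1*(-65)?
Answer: 1871/2 ≈ 935.50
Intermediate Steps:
m(A, Z) = 65
L(X) = 2*X² (L(X) = X*(2*X) = 2*X²)
w = -65/2 (w = -½*65 = -65/2 ≈ -32.500)
w + L(22) = -65/2 + 2*22² = -65/2 + 2*484 = -65/2 + 968 = 1871/2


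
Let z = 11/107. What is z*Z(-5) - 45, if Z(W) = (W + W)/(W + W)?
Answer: -4804/107 ≈ -44.897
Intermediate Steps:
Z(W) = 1 (Z(W) = (2*W)/((2*W)) = (2*W)*(1/(2*W)) = 1)
z = 11/107 (z = 11*(1/107) = 11/107 ≈ 0.10280)
z*Z(-5) - 45 = (11/107)*1 - 45 = 11/107 - 45 = -4804/107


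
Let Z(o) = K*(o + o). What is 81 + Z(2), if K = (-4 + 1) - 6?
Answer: 45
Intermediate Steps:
K = -9 (K = -3 - 6 = -9)
Z(o) = -18*o (Z(o) = -9*(o + o) = -18*o)
81 + Z(2) = 81 - 18*2 = 81 - 36 = 45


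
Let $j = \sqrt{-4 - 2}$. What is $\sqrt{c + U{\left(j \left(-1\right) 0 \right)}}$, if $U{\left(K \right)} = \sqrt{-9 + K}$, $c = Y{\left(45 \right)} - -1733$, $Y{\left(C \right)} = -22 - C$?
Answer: $\sqrt{1666 + 3 i} \approx 40.817 + 0.0368 i$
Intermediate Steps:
$j = i \sqrt{6}$ ($j = \sqrt{-6} = i \sqrt{6} \approx 2.4495 i$)
$c = 1666$ ($c = \left(-22 - 45\right) - -1733 = \left(-22 - 45\right) + 1733 = -67 + 1733 = 1666$)
$\sqrt{c + U{\left(j \left(-1\right) 0 \right)}} = \sqrt{1666 + \sqrt{-9 + i \sqrt{6} \left(-1\right) 0}} = \sqrt{1666 + \sqrt{-9 + - i \sqrt{6} \cdot 0}} = \sqrt{1666 + \sqrt{-9 + 0}} = \sqrt{1666 + \sqrt{-9}} = \sqrt{1666 + 3 i}$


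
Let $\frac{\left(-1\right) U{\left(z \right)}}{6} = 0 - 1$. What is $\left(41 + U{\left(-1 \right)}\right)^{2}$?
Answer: $2209$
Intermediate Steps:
$U{\left(z \right)} = 6$ ($U{\left(z \right)} = - 6 \left(0 - 1\right) = \left(-6\right) \left(-1\right) = 6$)
$\left(41 + U{\left(-1 \right)}\right)^{2} = \left(41 + 6\right)^{2} = 47^{2} = 2209$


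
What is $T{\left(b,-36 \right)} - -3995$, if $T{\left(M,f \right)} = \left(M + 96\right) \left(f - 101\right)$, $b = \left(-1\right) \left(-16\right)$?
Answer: $-11349$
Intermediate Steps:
$b = 16$
$T{\left(M,f \right)} = \left(-101 + f\right) \left(96 + M\right)$ ($T{\left(M,f \right)} = \left(96 + M\right) \left(-101 + f\right) = \left(-101 + f\right) \left(96 + M\right)$)
$T{\left(b,-36 \right)} - -3995 = \left(-9696 - 1616 + 96 \left(-36\right) + 16 \left(-36\right)\right) - -3995 = \left(-9696 - 1616 - 3456 - 576\right) + 3995 = -15344 + 3995 = -11349$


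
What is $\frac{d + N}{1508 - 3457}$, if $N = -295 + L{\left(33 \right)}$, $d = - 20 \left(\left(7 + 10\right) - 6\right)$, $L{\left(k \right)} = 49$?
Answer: $\frac{466}{1949} \approx 0.2391$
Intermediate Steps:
$d = -220$ ($d = - 20 \left(17 - 6\right) = \left(-20\right) 11 = -220$)
$N = -246$ ($N = -295 + 49 = -246$)
$\frac{d + N}{1508 - 3457} = \frac{-220 - 246}{1508 - 3457} = - \frac{466}{-1949} = \left(-466\right) \left(- \frac{1}{1949}\right) = \frac{466}{1949}$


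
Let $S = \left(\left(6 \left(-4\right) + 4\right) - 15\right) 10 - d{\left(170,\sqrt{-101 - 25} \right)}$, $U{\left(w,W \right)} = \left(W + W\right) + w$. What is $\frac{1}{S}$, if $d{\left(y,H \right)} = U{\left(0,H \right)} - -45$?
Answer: $\frac{i}{- 395 i + 6 \sqrt{14}} \approx -0.0025235 + 0.00014342 i$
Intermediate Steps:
$U{\left(w,W \right)} = w + 2 W$ ($U{\left(w,W \right)} = 2 W + w = w + 2 W$)
$d{\left(y,H \right)} = 45 + 2 H$ ($d{\left(y,H \right)} = \left(0 + 2 H\right) - -45 = 2 H + 45 = 45 + 2 H$)
$S = -395 - 6 i \sqrt{14}$ ($S = \left(\left(6 \left(-4\right) + 4\right) - 15\right) 10 - \left(45 + 2 \sqrt{-101 - 25}\right) = \left(\left(-24 + 4\right) - 15\right) 10 - \left(45 + 2 \sqrt{-126}\right) = \left(-20 - 15\right) 10 - \left(45 + 2 \cdot 3 i \sqrt{14}\right) = \left(-35\right) 10 - \left(45 + 6 i \sqrt{14}\right) = -350 - \left(45 + 6 i \sqrt{14}\right) = -395 - 6 i \sqrt{14} \approx -395.0 - 22.45 i$)
$\frac{1}{S} = \frac{1}{-395 - 6 i \sqrt{14}}$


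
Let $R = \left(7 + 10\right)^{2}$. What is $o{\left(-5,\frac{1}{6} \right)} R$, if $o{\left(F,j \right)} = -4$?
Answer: $-1156$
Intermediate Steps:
$R = 289$ ($R = 17^{2} = 289$)
$o{\left(-5,\frac{1}{6} \right)} R = \left(-4\right) 289 = -1156$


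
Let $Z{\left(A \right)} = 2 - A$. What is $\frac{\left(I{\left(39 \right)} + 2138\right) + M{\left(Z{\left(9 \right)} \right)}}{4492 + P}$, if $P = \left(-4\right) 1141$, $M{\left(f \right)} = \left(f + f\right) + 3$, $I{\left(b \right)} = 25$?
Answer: $- \frac{269}{9} \approx -29.889$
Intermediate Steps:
$M{\left(f \right)} = 3 + 2 f$ ($M{\left(f \right)} = 2 f + 3 = 3 + 2 f$)
$P = -4564$
$\frac{\left(I{\left(39 \right)} + 2138\right) + M{\left(Z{\left(9 \right)} \right)}}{4492 + P} = \frac{\left(25 + 2138\right) + \left(3 + 2 \left(2 - 9\right)\right)}{4492 - 4564} = \frac{2163 + \left(3 + 2 \left(2 - 9\right)\right)}{-72} = \left(2163 + \left(3 + 2 \left(-7\right)\right)\right) \left(- \frac{1}{72}\right) = \left(2163 + \left(3 - 14\right)\right) \left(- \frac{1}{72}\right) = \left(2163 - 11\right) \left(- \frac{1}{72}\right) = 2152 \left(- \frac{1}{72}\right) = - \frac{269}{9}$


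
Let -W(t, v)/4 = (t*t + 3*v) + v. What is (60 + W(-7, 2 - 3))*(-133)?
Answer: 15960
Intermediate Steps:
W(t, v) = -16*v - 4*t**2 (W(t, v) = -4*((t*t + 3*v) + v) = -4*((t**2 + 3*v) + v) = -4*(t**2 + 4*v) = -16*v - 4*t**2)
(60 + W(-7, 2 - 3))*(-133) = (60 + (-16*(2 - 3) - 4*(-7)**2))*(-133) = (60 + (-16*(-1) - 4*49))*(-133) = (60 + (16 - 196))*(-133) = (60 - 180)*(-133) = -120*(-133) = 15960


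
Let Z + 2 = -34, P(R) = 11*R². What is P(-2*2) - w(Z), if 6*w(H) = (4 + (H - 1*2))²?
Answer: -50/3 ≈ -16.667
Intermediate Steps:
Z = -36 (Z = -2 - 34 = -36)
w(H) = (2 + H)²/6 (w(H) = (4 + (H - 1*2))²/6 = (4 + (H - 2))²/6 = (4 + (-2 + H))²/6 = (2 + H)²/6)
P(-2*2) - w(Z) = 11*(-2*2)² - (2 - 36)²/6 = 11*(-4)² - (-34)²/6 = 11*16 - 1156/6 = 176 - 1*578/3 = 176 - 578/3 = -50/3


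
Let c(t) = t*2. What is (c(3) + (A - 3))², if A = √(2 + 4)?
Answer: (3 + √6)² ≈ 29.697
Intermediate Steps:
c(t) = 2*t
A = √6 ≈ 2.4495
(c(3) + (A - 3))² = (2*3 + (√6 - 3))² = (6 + (-3 + √6))² = (3 + √6)²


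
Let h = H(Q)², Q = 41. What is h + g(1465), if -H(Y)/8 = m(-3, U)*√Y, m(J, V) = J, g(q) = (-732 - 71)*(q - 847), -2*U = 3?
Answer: -472638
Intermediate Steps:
U = -3/2 (U = -½*3 = -3/2 ≈ -1.5000)
g(q) = 680141 - 803*q (g(q) = -803*(-847 + q) = 680141 - 803*q)
H(Y) = 24*√Y (H(Y) = -(-24)*√Y = 24*√Y)
h = 23616 (h = (24*√41)² = 23616)
h + g(1465) = 23616 + (680141 - 803*1465) = 23616 + (680141 - 1176395) = 23616 - 496254 = -472638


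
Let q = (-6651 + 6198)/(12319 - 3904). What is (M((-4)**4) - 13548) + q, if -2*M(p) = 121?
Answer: -76343987/5610 ≈ -13609.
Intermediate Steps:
M(p) = -121/2 (M(p) = -1/2*121 = -121/2)
q = -151/2805 (q = -453/8415 = -453*1/8415 = -151/2805 ≈ -0.053832)
(M((-4)**4) - 13548) + q = (-121/2 - 13548) - 151/2805 = -27217/2 - 151/2805 = -76343987/5610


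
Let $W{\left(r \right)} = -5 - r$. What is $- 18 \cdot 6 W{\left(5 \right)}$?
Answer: $1080$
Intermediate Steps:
$- 18 \cdot 6 W{\left(5 \right)} = - 18 \cdot 6 \left(-5 - 5\right) = - 18 \cdot 6 \left(-10\right) = \left(-18\right) \left(-60\right) = 1080$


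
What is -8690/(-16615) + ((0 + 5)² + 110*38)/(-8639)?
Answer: 1041367/28707397 ≈ 0.036275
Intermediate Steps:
-8690/(-16615) + ((0 + 5)² + 110*38)/(-8639) = -8690*(-1/16615) + (5² + 4180)*(-1/8639) = 1738/3323 + (25 + 4180)*(-1/8639) = 1738/3323 + 4205*(-1/8639) = 1738/3323 - 4205/8639 = 1041367/28707397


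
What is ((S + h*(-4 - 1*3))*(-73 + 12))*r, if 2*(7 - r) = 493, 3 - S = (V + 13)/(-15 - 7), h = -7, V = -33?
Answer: 8210539/11 ≈ 7.4641e+5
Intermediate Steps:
S = 23/11 (S = 3 - (-33 + 13)/(-15 - 7) = 3 - (-20)/(-22) = 3 - (-20)*(-1)/22 = 3 - 1*10/11 = 3 - 10/11 = 23/11 ≈ 2.0909)
r = -479/2 (r = 7 - 1/2*493 = 7 - 493/2 = -479/2 ≈ -239.50)
((S + h*(-4 - 1*3))*(-73 + 12))*r = ((23/11 - 7*(-4 - 1*3))*(-73 + 12))*(-479/2) = ((23/11 - 7*(-4 - 3))*(-61))*(-479/2) = ((23/11 - 7*(-7))*(-61))*(-479/2) = ((23/11 + 49)*(-61))*(-479/2) = ((562/11)*(-61))*(-479/2) = -34282/11*(-479/2) = 8210539/11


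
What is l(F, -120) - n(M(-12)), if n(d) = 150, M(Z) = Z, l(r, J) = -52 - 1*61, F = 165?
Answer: -263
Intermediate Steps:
l(r, J) = -113 (l(r, J) = -52 - 61 = -113)
l(F, -120) - n(M(-12)) = -113 - 1*150 = -113 - 150 = -263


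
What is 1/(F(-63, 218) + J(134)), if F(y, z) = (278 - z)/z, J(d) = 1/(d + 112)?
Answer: 26814/7489 ≈ 3.5805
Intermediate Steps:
J(d) = 1/(112 + d)
F(y, z) = (278 - z)/z
1/(F(-63, 218) + J(134)) = 1/((278 - 1*218)/218 + 1/(112 + 134)) = 1/((278 - 218)/218 + 1/246) = 1/((1/218)*60 + 1/246) = 1/(30/109 + 1/246) = 1/(7489/26814) = 26814/7489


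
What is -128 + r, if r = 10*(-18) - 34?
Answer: -342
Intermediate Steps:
r = -214 (r = -180 - 34 = -214)
-128 + r = -128 - 214 = -342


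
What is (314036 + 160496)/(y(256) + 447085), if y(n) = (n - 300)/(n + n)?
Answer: 60740096/57226869 ≈ 1.0614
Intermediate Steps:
y(n) = (-300 + n)/(2*n) (y(n) = (-300 + n)/((2*n)) = (-300 + n)*(1/(2*n)) = (-300 + n)/(2*n))
(314036 + 160496)/(y(256) + 447085) = (314036 + 160496)/((1/2)*(-300 + 256)/256 + 447085) = 474532/((1/2)*(1/256)*(-44) + 447085) = 474532/(-11/128 + 447085) = 474532/(57226869/128) = 474532*(128/57226869) = 60740096/57226869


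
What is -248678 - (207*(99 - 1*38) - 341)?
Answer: -260964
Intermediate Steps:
-248678 - (207*(99 - 1*38) - 341) = -248678 - (207*(99 - 38) - 341) = -248678 - (207*61 - 341) = -248678 - (12627 - 341) = -248678 - 1*12286 = -248678 - 12286 = -260964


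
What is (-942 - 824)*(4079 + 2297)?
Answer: -11260016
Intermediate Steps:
(-942 - 824)*(4079 + 2297) = -1766*6376 = -11260016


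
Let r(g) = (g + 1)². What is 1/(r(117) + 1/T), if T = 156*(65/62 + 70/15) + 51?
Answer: 29219/406845387 ≈ 7.1818e-5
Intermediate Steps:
T = 29219/31 (T = 156*(65*(1/62) + 70*(1/15)) + 51 = 156*(65/62 + 14/3) + 51 = 156*(1063/186) + 51 = 27638/31 + 51 = 29219/31 ≈ 942.55)
r(g) = (1 + g)²
1/(r(117) + 1/T) = 1/((1 + 117)² + 1/(29219/31)) = 1/(118² + 31/29219) = 1/(13924 + 31/29219) = 1/(406845387/29219) = 29219/406845387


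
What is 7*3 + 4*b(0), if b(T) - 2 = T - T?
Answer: 29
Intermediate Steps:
b(T) = 2 (b(T) = 2 + (T - T) = 2 + 0 = 2)
7*3 + 4*b(0) = 7*3 + 4*2 = 21 + 8 = 29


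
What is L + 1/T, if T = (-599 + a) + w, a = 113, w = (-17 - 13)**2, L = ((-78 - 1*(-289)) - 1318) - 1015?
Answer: -878507/414 ≈ -2122.0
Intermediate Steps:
L = -2122 (L = ((-78 + 289) - 1318) - 1015 = (211 - 1318) - 1015 = -1107 - 1015 = -2122)
w = 900 (w = (-30)**2 = 900)
T = 414 (T = (-599 + 113) + 900 = -486 + 900 = 414)
L + 1/T = -2122 + 1/414 = -878507/414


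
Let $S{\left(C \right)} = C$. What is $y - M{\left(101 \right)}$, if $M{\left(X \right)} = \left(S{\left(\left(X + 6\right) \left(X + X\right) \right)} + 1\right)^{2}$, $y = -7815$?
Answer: $-467216040$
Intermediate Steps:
$M{\left(X \right)} = \left(1 + 2 X \left(6 + X\right)\right)^{2}$ ($M{\left(X \right)} = \left(\left(X + 6\right) \left(X + X\right) + 1\right)^{2} = \left(\left(6 + X\right) 2 X + 1\right)^{2} = \left(2 X \left(6 + X\right) + 1\right)^{2} = \left(1 + 2 X \left(6 + X\right)\right)^{2}$)
$y - M{\left(101 \right)} = -7815 - \left(1 + 2 \cdot 101 \left(6 + 101\right)\right)^{2} = -7815 - \left(1 + 2 \cdot 101 \cdot 107\right)^{2} = -7815 - \left(1 + 21614\right)^{2} = -7815 - 21615^{2} = -7815 - 467208225 = -467216040$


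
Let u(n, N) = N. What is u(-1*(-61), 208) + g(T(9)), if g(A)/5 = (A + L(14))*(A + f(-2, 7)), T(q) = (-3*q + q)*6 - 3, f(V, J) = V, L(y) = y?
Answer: 55013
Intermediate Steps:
T(q) = -3 - 12*q (T(q) = -2*q*6 - 3 = -12*q - 3 = -3 - 12*q)
g(A) = 5*(-2 + A)*(14 + A) (g(A) = 5*((A + 14)*(A - 2)) = 5*((14 + A)*(-2 + A)) = 5*((-2 + A)*(14 + A)) = 5*(-2 + A)*(14 + A))
u(-1*(-61), 208) + g(T(9)) = 208 + (-140 + 5*(-3 - 12*9)**2 + 60*(-3 - 12*9)) = 208 + (-140 + 5*(-3 - 108)**2 + 60*(-3 - 108)) = 208 + (-140 + 5*(-111)**2 + 60*(-111)) = 208 + (-140 + 5*12321 - 6660) = 208 + (-140 + 61605 - 6660) = 208 + 54805 = 55013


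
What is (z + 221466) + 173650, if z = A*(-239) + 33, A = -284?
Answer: 463025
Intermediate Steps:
z = 67909 (z = -284*(-239) + 33 = 67876 + 33 = 67909)
(z + 221466) + 173650 = (67909 + 221466) + 173650 = 289375 + 173650 = 463025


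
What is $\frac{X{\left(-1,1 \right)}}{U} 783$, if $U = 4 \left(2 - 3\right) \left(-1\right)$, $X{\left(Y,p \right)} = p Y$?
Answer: $- \frac{783}{4} \approx -195.75$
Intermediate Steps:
$X{\left(Y,p \right)} = Y p$
$U = 4$ ($U = 4 \left(\left(-1\right) \left(-1\right)\right) = 4 \cdot 1 = 4$)
$\frac{X{\left(-1,1 \right)}}{U} 783 = \frac{\left(-1\right) 1}{4} \cdot 783 = \left(-1\right) \frac{1}{4} \cdot 783 = \left(- \frac{1}{4}\right) 783 = - \frac{783}{4}$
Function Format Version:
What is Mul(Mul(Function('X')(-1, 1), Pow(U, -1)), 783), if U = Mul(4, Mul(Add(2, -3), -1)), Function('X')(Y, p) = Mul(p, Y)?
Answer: Rational(-783, 4) ≈ -195.75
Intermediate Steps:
Function('X')(Y, p) = Mul(Y, p)
U = 4 (U = Mul(4, Mul(-1, -1)) = Mul(4, 1) = 4)
Mul(Mul(Function('X')(-1, 1), Pow(U, -1)), 783) = Mul(Mul(Mul(-1, 1), Pow(4, -1)), 783) = Mul(Mul(-1, Rational(1, 4)), 783) = Mul(Rational(-1, 4), 783) = Rational(-783, 4)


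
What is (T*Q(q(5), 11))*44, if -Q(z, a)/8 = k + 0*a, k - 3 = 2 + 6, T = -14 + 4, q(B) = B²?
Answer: 38720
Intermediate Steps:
T = -10
k = 11 (k = 3 + (2 + 6) = 3 + 8 = 11)
Q(z, a) = -88 (Q(z, a) = -8*(11 + 0*a) = -8*(11 + 0) = -8*11 = -88)
(T*Q(q(5), 11))*44 = -10*(-88)*44 = 880*44 = 38720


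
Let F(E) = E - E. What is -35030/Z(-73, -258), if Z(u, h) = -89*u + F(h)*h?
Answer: -35030/6497 ≈ -5.3917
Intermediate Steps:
F(E) = 0
Z(u, h) = -89*u (Z(u, h) = -89*u + 0*h = -89*u + 0 = -89*u)
-35030/Z(-73, -258) = -35030/((-89*(-73))) = -35030/6497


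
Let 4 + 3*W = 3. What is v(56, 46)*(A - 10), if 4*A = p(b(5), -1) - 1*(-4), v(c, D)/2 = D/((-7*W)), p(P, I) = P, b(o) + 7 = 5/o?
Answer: -414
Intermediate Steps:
W = -1/3 (W = -4/3 + (1/3)*3 = -4/3 + 1 = -1/3 ≈ -0.33333)
b(o) = -7 + 5/o
v(c, D) = 6*D/7 (v(c, D) = 2*(D/((-7*(-1/3)))) = 2*(D/(7/3)) = 2*(3*D/7) = 6*D/7)
A = -1/2 (A = ((-7 + 5/5) - 1*(-4))/4 = ((-7 + 5*(1/5)) + 4)/4 = ((-7 + 1) + 4)/4 = (-6 + 4)/4 = (1/4)*(-2) = -1/2 ≈ -0.50000)
v(56, 46)*(A - 10) = ((6/7)*46)*(-1/2 - 10) = (276/7)*(-21/2) = -414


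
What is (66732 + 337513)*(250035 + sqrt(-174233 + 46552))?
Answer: 101075398575 + 404245*I*sqrt(127681) ≈ 1.0108e+11 + 1.4445e+8*I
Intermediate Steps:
(66732 + 337513)*(250035 + sqrt(-174233 + 46552)) = 404245*(250035 + sqrt(-127681)) = 404245*(250035 + I*sqrt(127681)) = 101075398575 + 404245*I*sqrt(127681)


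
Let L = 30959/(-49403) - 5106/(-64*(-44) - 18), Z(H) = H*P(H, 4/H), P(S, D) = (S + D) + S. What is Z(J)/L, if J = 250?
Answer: -2159906521047/42359375 ≈ -50990.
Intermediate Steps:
P(S, D) = D + 2*S (P(S, D) = (D + S) + S = D + 2*S)
Z(H) = H*(2*H + 4/H) (Z(H) = H*(4/H + 2*H) = H*(2*H + 4/H))
L = -169437500/69114797 (L = 30959*(-1/49403) - 5106/(2816 - 18) = -30959/49403 - 5106/2798 = -30959/49403 - 5106*1/2798 = -30959/49403 - 2553/1399 = -169437500/69114797 ≈ -2.4515)
Z(J)/L = (4 + 2*250**2)/(-169437500/69114797) = (4 + 2*62500)*(-69114797/169437500) = (4 + 125000)*(-69114797/169437500) = 125004*(-69114797/169437500) = -2159906521047/42359375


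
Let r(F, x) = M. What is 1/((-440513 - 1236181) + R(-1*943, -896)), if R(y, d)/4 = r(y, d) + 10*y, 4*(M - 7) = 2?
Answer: -1/1714384 ≈ -5.8330e-7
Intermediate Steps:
M = 15/2 (M = 7 + (¼)*2 = 7 + ½ = 15/2 ≈ 7.5000)
r(F, x) = 15/2
R(y, d) = 30 + 40*y (R(y, d) = 4*(15/2 + 10*y) = 30 + 40*y)
1/((-440513 - 1236181) + R(-1*943, -896)) = 1/((-440513 - 1236181) + (30 + 40*(-1*943))) = 1/(-1676694 + (30 + 40*(-943))) = 1/(-1676694 + (30 - 37720)) = 1/(-1676694 - 37690) = 1/(-1714384) = -1/1714384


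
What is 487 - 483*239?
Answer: -114950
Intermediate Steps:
487 - 483*239 = 487 - 115437 = -114950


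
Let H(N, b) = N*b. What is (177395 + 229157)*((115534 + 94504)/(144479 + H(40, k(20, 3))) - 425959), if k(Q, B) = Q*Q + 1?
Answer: -27797709504379016/160519 ≈ -1.7317e+11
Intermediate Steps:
k(Q, B) = 1 + Q**2 (k(Q, B) = Q**2 + 1 = 1 + Q**2)
(177395 + 229157)*((115534 + 94504)/(144479 + H(40, k(20, 3))) - 425959) = (177395 + 229157)*((115534 + 94504)/(144479 + 40*(1 + 20**2)) - 425959) = 406552*(210038/(144479 + 40*(1 + 400)) - 425959) = 406552*(210038/(144479 + 40*401) - 425959) = 406552*(210038/(144479 + 16040) - 425959) = 406552*(210038/160519 - 425959) = 406552*(-68374302683/160519) = -27797709504379016/160519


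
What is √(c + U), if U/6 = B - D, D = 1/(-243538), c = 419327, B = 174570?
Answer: √21748468887543974/121769 ≈ 1211.1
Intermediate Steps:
D = -1/243538 ≈ -4.1061e-6
U = 127543285983/121769 (U = 6*(174570 - 1*(-1/243538)) = 6*(174570 + 1/243538) = 6*(42514428661/243538) = 127543285983/121769 ≈ 1.0474e+6)
√(c + U) = √(419327 + 127543285983/121769) = √(178604315446/121769) = √21748468887543974/121769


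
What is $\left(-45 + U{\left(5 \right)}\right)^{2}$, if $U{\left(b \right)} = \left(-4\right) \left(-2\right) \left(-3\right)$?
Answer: $4761$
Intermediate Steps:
$U{\left(b \right)} = -24$ ($U{\left(b \right)} = 8 \left(-3\right) = -24$)
$\left(-45 + U{\left(5 \right)}\right)^{2} = \left(-45 - 24\right)^{2} = \left(-69\right)^{2} = 4761$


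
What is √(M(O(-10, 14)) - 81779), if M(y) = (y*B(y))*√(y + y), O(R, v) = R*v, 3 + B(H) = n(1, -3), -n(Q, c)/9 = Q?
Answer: √(-81779 + 3360*I*√70) ≈ 48.461 + 290.05*I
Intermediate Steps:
n(Q, c) = -9*Q
B(H) = -12 (B(H) = -3 - 9*1 = -3 - 9 = -12)
M(y) = -12*√2*y^(3/2) (M(y) = (y*(-12))*√(y + y) = (-12*y)*√(2*y) = (-12*y)*(√2*√y) = -12*√2*y^(3/2))
√(M(O(-10, 14)) - 81779) = √(-12*√2*(-10*14)^(3/2) - 81779) = √(-12*√2*(-140)^(3/2) - 81779) = √(-12*√2*(-280*I*√35) - 81779) = √(3360*I*√70 - 81779) = √(-81779 + 3360*I*√70)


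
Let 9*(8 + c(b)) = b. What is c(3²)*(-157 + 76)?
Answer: 567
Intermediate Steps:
c(b) = -8 + b/9
c(3²)*(-157 + 76) = (-8 + (⅑)*3²)*(-157 + 76) = (-8 + (⅑)*9)*(-81) = (-8 + 1)*(-81) = -7*(-81) = 567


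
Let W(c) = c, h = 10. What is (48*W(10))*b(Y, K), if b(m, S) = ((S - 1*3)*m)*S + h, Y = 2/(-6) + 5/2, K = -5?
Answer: 46400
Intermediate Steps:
Y = 13/6 (Y = 2*(-⅙) + 5*(½) = -⅓ + 5/2 = 13/6 ≈ 2.1667)
b(m, S) = 10 + S*m*(-3 + S) (b(m, S) = ((S - 1*3)*m)*S + 10 = ((S - 3)*m)*S + 10 = ((-3 + S)*m)*S + 10 = (m*(-3 + S))*S + 10 = S*m*(-3 + S) + 10 = 10 + S*m*(-3 + S))
(48*W(10))*b(Y, K) = (48*10)*(10 + (13/6)*(-5)² - 3*(-5)*13/6) = 480*(10 + (13/6)*25 + 65/2) = 480*(10 + 325/6 + 65/2) = 480*(290/3) = 46400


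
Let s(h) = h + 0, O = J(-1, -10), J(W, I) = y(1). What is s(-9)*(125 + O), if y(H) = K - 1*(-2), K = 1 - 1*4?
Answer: -1116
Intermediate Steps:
K = -3 (K = 1 - 4 = -3)
y(H) = -1 (y(H) = -3 - 1*(-2) = -3 + 2 = -1)
J(W, I) = -1
O = -1
s(h) = h
s(-9)*(125 + O) = -9*(125 - 1) = -9*124 = -1116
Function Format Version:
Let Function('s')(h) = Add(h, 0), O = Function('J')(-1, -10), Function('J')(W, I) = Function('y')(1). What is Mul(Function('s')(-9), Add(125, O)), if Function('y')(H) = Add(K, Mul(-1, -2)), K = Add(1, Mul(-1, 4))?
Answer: -1116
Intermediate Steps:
K = -3 (K = Add(1, -4) = -3)
Function('y')(H) = -1 (Function('y')(H) = Add(-3, Mul(-1, -2)) = Add(-3, 2) = -1)
Function('J')(W, I) = -1
O = -1
Function('s')(h) = h
Mul(Function('s')(-9), Add(125, O)) = Mul(-9, Add(125, -1)) = Mul(-9, 124) = -1116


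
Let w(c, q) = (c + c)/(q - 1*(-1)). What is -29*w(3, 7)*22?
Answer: -957/2 ≈ -478.50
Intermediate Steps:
w(c, q) = 2*c/(1 + q) (w(c, q) = (2*c)/(q + 1) = (2*c)/(1 + q) = 2*c/(1 + q))
-29*w(3, 7)*22 = -58*3/(1 + 7)*22 = -58*3/8*22 = -29*¾*22 = -87/4*22 = -957/2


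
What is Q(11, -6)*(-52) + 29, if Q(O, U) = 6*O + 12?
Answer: -4027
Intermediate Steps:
Q(O, U) = 12 + 6*O
Q(11, -6)*(-52) + 29 = (12 + 6*11)*(-52) + 29 = (12 + 66)*(-52) + 29 = 78*(-52) + 29 = -4056 + 29 = -4027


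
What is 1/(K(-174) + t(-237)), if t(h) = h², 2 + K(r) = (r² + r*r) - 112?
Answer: 1/116607 ≈ 8.5758e-6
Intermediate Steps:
K(r) = -114 + 2*r² (K(r) = -2 + ((r² + r*r) - 112) = -2 + ((r² + r²) - 112) = -2 + (2*r² - 112) = -2 + (-112 + 2*r²) = -114 + 2*r²)
1/(K(-174) + t(-237)) = 1/((-114 + 2*(-174)²) + (-237)²) = 1/((-114 + 2*30276) + 56169) = 1/((-114 + 60552) + 56169) = 1/(60438 + 56169) = 1/116607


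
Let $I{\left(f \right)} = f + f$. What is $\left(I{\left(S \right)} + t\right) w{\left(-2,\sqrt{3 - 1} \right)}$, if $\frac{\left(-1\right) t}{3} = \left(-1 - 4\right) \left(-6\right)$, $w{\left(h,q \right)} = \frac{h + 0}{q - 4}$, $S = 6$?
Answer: $- \frac{312}{7} - \frac{78 \sqrt{2}}{7} \approx -60.33$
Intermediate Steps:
$w{\left(h,q \right)} = \frac{h}{-4 + q}$
$I{\left(f \right)} = 2 f$
$t = -90$ ($t = - 3 \left(-1 - 4\right) \left(-6\right) = - 3 \left(\left(-5\right) \left(-6\right)\right) = \left(-3\right) 30 = -90$)
$\left(I{\left(S \right)} + t\right) w{\left(-2,\sqrt{3 - 1} \right)} = \left(2 \cdot 6 - 90\right) \left(- \frac{2}{-4 + \sqrt{3 - 1}}\right) = \left(12 - 90\right) \left(- \frac{2}{-4 + \sqrt{2}}\right) = - 78 \left(- \frac{2}{-4 + \sqrt{2}}\right) = \frac{156}{-4 + \sqrt{2}}$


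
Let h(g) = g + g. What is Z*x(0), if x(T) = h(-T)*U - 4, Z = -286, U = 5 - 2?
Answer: 1144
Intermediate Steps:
U = 3
h(g) = 2*g
x(T) = -4 - 6*T (x(T) = (2*(-T))*3 - 4 = -2*T*3 - 4 = -6*T - 4 = -4 - 6*T)
Z*x(0) = -286*(-4 - 6*0) = -286*(-4 + 0) = -286*(-4) = 1144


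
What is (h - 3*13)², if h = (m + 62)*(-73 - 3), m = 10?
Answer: 30371121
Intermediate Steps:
h = -5472 (h = (10 + 62)*(-73 - 3) = 72*(-76) = -5472)
(h - 3*13)² = (-5472 - 3*13)² = (-5472 - 39)² = (-5511)² = 30371121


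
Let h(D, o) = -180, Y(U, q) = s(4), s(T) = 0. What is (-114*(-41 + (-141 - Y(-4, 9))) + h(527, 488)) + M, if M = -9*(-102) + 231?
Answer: 21717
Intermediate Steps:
Y(U, q) = 0
M = 1149 (M = 918 + 231 = 1149)
(-114*(-41 + (-141 - Y(-4, 9))) + h(527, 488)) + M = (-114*(-41 + (-141 - 1*0)) - 180) + 1149 = (-114*(-41 + (-141 + 0)) - 180) + 1149 = (-114*(-41 - 141) - 180) + 1149 = (-114*(-182) - 180) + 1149 = (20748 - 180) + 1149 = 20568 + 1149 = 21717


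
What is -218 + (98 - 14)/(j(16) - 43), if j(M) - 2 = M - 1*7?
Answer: -1765/8 ≈ -220.63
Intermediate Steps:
j(M) = -5 + M (j(M) = 2 + (M - 1*7) = 2 + (M - 7) = 2 + (-7 + M) = -5 + M)
-218 + (98 - 14)/(j(16) - 43) = -218 + (98 - 14)/((-5 + 16) - 43) = -218 + 84/(11 - 43) = -218 + 84/(-32) = -218 + 84*(-1/32) = -218 - 21/8 = -1765/8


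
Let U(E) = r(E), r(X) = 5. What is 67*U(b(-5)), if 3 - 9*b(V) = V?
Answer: 335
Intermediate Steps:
b(V) = ⅓ - V/9
U(E) = 5
67*U(b(-5)) = 67*5 = 335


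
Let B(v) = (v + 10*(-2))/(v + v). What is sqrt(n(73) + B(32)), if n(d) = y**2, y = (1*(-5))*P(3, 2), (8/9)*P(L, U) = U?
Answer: 13*sqrt(3)/2 ≈ 11.258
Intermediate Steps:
P(L, U) = 9*U/8
y = -45/4 (y = (1*(-5))*((9/8)*2) = -5*9/4 = -45/4 ≈ -11.250)
B(v) = (-20 + v)/(2*v) (B(v) = (v - 20)/((2*v)) = (-20 + v)*(1/(2*v)) = (-20 + v)/(2*v))
n(d) = 2025/16 (n(d) = (-45/4)**2 = 2025/16)
sqrt(n(73) + B(32)) = sqrt(2025/16 + (1/2)*(-20 + 32)/32) = sqrt(2025/16 + (1/2)*(1/32)*12) = sqrt(2025/16 + 3/16) = sqrt(507/4) = 13*sqrt(3)/2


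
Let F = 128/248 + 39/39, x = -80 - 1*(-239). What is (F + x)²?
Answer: 24760576/961 ≈ 25765.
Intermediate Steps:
x = 159 (x = -80 + 239 = 159)
F = 47/31 (F = 128*(1/248) + 39*(1/39) = 16/31 + 1 = 47/31 ≈ 1.5161)
(F + x)² = (47/31 + 159)² = (4976/31)² = 24760576/961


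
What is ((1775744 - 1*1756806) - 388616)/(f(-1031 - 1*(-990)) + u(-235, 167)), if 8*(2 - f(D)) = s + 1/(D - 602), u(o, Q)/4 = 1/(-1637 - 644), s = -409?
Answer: -1084400876148/155830495 ≈ -6958.9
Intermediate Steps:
u(o, Q) = -4/2281 (u(o, Q) = 4/(-1637 - 644) = 4/(-2281) = 4*(-1/2281) = -4/2281)
f(D) = 425/8 - 1/(8*(-602 + D)) (f(D) = 2 - (-409 + 1/(D - 602))/8 = 2 - (-409 + 1/(-602 + D))/8 = 2 + (409/8 - 1/(8*(-602 + D))) = 425/8 - 1/(8*(-602 + D)))
((1775744 - 1*1756806) - 388616)/(f(-1031 - 1*(-990)) + u(-235, 167)) = ((1775744 - 1*1756806) - 388616)/((-255851 + 425*(-1031 - 1*(-990)))/(8*(-602 + (-1031 - 1*(-990)))) - 4/2281) = ((1775744 - 1756806) - 388616)/((-255851 + 425*(-1031 + 990))/(8*(-602 + (-1031 + 990))) - 4/2281) = (18938 - 388616)/((-255851 + 425*(-41))/(8*(-602 - 41)) - 4/2281) = -369678/((⅛)*(-255851 - 17425)/(-643) - 4/2281) = -369678/((⅛)*(-1/643)*(-273276) - 4/2281) = -369678/(68319/1286 - 4/2281) = -369678/155830495/2933366 = -369678*2933366/155830495 = -1084400876148/155830495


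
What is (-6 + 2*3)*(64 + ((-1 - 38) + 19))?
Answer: 0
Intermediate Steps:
(-6 + 2*3)*(64 + ((-1 - 38) + 19)) = (-6 + 6)*(64 + (-39 + 19)) = 0*(64 - 20) = 0*44 = 0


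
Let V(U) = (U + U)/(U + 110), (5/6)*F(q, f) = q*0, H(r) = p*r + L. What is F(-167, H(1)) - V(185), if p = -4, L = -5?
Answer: -74/59 ≈ -1.2542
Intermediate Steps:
H(r) = -5 - 4*r (H(r) = -4*r - 5 = -5 - 4*r)
F(q, f) = 0 (F(q, f) = 6*(q*0)/5 = (6/5)*0 = 0)
V(U) = 2*U/(110 + U) (V(U) = (2*U)/(110 + U) = 2*U/(110 + U))
F(-167, H(1)) - V(185) = 0 - 2*185/(110 + 185) = 0 - 2*185/295 = 0 - 1*74/59 = 0 - 74/59 = -74/59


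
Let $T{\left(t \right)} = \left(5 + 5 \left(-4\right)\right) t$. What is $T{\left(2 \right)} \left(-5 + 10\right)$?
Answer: $-150$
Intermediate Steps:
$T{\left(t \right)} = - 15 t$ ($T{\left(t \right)} = \left(5 - 20\right) t = - 15 t$)
$T{\left(2 \right)} \left(-5 + 10\right) = \left(-15\right) 2 \left(-5 + 10\right) = \left(-30\right) 5 = -150$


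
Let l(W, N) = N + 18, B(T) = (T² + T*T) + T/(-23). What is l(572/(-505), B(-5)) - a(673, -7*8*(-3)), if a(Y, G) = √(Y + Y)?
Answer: 1569/23 - √1346 ≈ 31.530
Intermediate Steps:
B(T) = 2*T² - T/23 (B(T) = (T² + T²) + T*(-1/23) = 2*T² - T/23)
l(W, N) = 18 + N
a(Y, G) = √2*√Y (a(Y, G) = √(2*Y) = √2*√Y)
l(572/(-505), B(-5)) - a(673, -7*8*(-3)) = (18 + (1/23)*(-5)*(-1 + 46*(-5))) - √2*√673 = (18 + (1/23)*(-5)*(-1 - 230)) - √1346 = (18 + (1/23)*(-5)*(-231)) - √1346 = (18 + 1155/23) - √1346 = 1569/23 - √1346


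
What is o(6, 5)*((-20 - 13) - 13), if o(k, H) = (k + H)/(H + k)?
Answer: -46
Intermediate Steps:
o(k, H) = 1 (o(k, H) = (H + k)/(H + k) = 1)
o(6, 5)*((-20 - 13) - 13) = 1*((-20 - 13) - 13) = 1*(-33 - 13) = 1*(-46) = -46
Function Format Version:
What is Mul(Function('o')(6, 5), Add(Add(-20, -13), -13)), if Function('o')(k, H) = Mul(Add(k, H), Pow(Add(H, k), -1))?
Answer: -46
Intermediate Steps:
Function('o')(k, H) = 1 (Function('o')(k, H) = Mul(Add(H, k), Pow(Add(H, k), -1)) = 1)
Mul(Function('o')(6, 5), Add(Add(-20, -13), -13)) = Mul(1, Add(Add(-20, -13), -13)) = Mul(1, Add(-33, -13)) = Mul(1, -46) = -46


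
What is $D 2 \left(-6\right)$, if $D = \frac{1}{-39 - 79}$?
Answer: $\frac{6}{59} \approx 0.10169$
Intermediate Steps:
$D = - \frac{1}{118}$ ($D = \frac{1}{-118} = - \frac{1}{118} \approx -0.0084746$)
$D 2 \left(-6\right) = \left(- \frac{1}{118}\right) 2 \left(-6\right) = \left(- \frac{1}{59}\right) \left(-6\right) = \frac{6}{59}$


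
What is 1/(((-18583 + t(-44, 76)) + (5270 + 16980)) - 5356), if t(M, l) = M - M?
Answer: -1/1689 ≈ -0.00059207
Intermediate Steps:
t(M, l) = 0
1/(((-18583 + t(-44, 76)) + (5270 + 16980)) - 5356) = 1/(((-18583 + 0) + (5270 + 16980)) - 5356) = 1/((-18583 + 22250) - 5356) = 1/(3667 - 5356) = 1/(-1689) = -1/1689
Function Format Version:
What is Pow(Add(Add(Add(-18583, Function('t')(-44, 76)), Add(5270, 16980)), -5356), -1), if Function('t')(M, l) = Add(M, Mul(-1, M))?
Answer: Rational(-1, 1689) ≈ -0.00059207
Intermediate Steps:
Function('t')(M, l) = 0
Pow(Add(Add(Add(-18583, Function('t')(-44, 76)), Add(5270, 16980)), -5356), -1) = Pow(Add(Add(Add(-18583, 0), Add(5270, 16980)), -5356), -1) = Pow(Add(Add(-18583, 22250), -5356), -1) = Pow(Add(3667, -5356), -1) = Pow(-1689, -1) = Rational(-1, 1689)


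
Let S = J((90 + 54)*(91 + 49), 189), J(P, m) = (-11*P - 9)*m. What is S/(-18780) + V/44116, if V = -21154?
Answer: 154057982953/69041540 ≈ 2231.4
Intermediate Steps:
J(P, m) = m*(-9 - 11*P) (J(P, m) = (-9 - 11*P)*m = m*(-9 - 11*P))
S = -41914341 (S = -1*189*(9 + 11*((90 + 54)*(91 + 49))) = -1*189*(9 + 11*(144*140)) = -1*189*(9 + 11*20160) = -1*189*(9 + 221760) = -1*189*221769 = -41914341)
S/(-18780) + V/44116 = -41914341/(-18780) - 21154/44116 = -41914341*(-1/18780) - 21154*1/44116 = 13971447/6260 - 10577/22058 = 154057982953/69041540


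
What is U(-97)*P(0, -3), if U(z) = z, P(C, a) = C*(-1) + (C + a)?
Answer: 291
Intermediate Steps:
P(C, a) = a (P(C, a) = -C + (C + a) = a)
U(-97)*P(0, -3) = -97*(-3) = 291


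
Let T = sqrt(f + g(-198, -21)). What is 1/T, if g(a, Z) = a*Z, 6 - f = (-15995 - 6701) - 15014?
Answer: sqrt(41874)/41874 ≈ 0.0048868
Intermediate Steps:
f = 37716 (f = 6 - ((-15995 - 6701) - 15014) = 6 - (-22696 - 15014) = 6 - 1*(-37710) = 6 + 37710 = 37716)
g(a, Z) = Z*a
T = sqrt(41874) (T = sqrt(37716 - 21*(-198)) = sqrt(37716 + 4158) = sqrt(41874) ≈ 204.63)
1/T = 1/(sqrt(41874)) = sqrt(41874)/41874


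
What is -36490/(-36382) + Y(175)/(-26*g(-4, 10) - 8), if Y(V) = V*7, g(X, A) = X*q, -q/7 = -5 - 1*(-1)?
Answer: 75267455/52826664 ≈ 1.4248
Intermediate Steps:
q = 28 (q = -7*(-5 - 1*(-1)) = -7*(-5 + 1) = -7*(-4) = 28)
g(X, A) = 28*X (g(X, A) = X*28 = 28*X)
Y(V) = 7*V
-36490/(-36382) + Y(175)/(-26*g(-4, 10) - 8) = -36490/(-36382) + (7*175)/(-728*(-4) - 8) = -36490*(-1/36382) + 1225/(-26*(-112) - 8) = 18245/18191 + 1225/(2912 - 8) = 18245/18191 + 1225/2904 = 75267455/52826664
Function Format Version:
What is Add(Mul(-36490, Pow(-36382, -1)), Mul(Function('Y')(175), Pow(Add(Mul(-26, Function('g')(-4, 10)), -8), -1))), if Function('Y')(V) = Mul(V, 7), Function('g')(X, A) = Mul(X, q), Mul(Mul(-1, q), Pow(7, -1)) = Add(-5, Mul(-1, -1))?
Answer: Rational(75267455, 52826664) ≈ 1.4248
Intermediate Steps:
q = 28 (q = Mul(-7, Add(-5, Mul(-1, -1))) = Mul(-7, Add(-5, 1)) = Mul(-7, -4) = 28)
Function('g')(X, A) = Mul(28, X) (Function('g')(X, A) = Mul(X, 28) = Mul(28, X))
Function('Y')(V) = Mul(7, V)
Add(Mul(-36490, Pow(-36382, -1)), Mul(Function('Y')(175), Pow(Add(Mul(-26, Function('g')(-4, 10)), -8), -1))) = Add(Mul(-36490, Pow(-36382, -1)), Mul(Mul(7, 175), Pow(Add(Mul(-26, Mul(28, -4)), -8), -1))) = Add(Mul(-36490, Rational(-1, 36382)), Mul(1225, Pow(Add(Mul(-26, -112), -8), -1))) = Add(Rational(18245, 18191), Mul(1225, Pow(Add(2912, -8), -1))) = Add(Rational(18245, 18191), Mul(1225, Pow(2904, -1))) = Add(Rational(18245, 18191), Mul(1225, Rational(1, 2904))) = Add(Rational(18245, 18191), Rational(1225, 2904)) = Rational(75267455, 52826664)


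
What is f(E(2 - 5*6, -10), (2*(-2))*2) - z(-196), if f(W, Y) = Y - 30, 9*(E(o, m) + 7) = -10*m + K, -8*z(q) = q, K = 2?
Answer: -125/2 ≈ -62.500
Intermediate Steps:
z(q) = -q/8
E(o, m) = -61/9 - 10*m/9 (E(o, m) = -7 + (-10*m + 2)/9 = -7 + (2 - 10*m)/9 = -7 + (2/9 - 10*m/9) = -61/9 - 10*m/9)
f(W, Y) = -30 + Y
f(E(2 - 5*6, -10), (2*(-2))*2) - z(-196) = (-30 + (2*(-2))*2) - (-1)*(-196)/8 = (-30 - 4*2) - 1*49/2 = (-30 - 8) - 49/2 = -38 - 49/2 = -125/2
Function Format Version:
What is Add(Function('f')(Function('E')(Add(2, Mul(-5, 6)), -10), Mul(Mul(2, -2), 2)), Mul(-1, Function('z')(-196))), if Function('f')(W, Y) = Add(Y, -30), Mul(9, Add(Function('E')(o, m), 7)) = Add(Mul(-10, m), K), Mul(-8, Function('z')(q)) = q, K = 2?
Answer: Rational(-125, 2) ≈ -62.500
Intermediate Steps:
Function('z')(q) = Mul(Rational(-1, 8), q)
Function('E')(o, m) = Add(Rational(-61, 9), Mul(Rational(-10, 9), m)) (Function('E')(o, m) = Add(-7, Mul(Rational(1, 9), Add(Mul(-10, m), 2))) = Add(-7, Mul(Rational(1, 9), Add(2, Mul(-10, m)))) = Add(-7, Add(Rational(2, 9), Mul(Rational(-10, 9), m))) = Add(Rational(-61, 9), Mul(Rational(-10, 9), m)))
Function('f')(W, Y) = Add(-30, Y)
Add(Function('f')(Function('E')(Add(2, Mul(-5, 6)), -10), Mul(Mul(2, -2), 2)), Mul(-1, Function('z')(-196))) = Add(Add(-30, Mul(Mul(2, -2), 2)), Mul(-1, Mul(Rational(-1, 8), -196))) = Add(Add(-30, Mul(-4, 2)), Mul(-1, Rational(49, 2))) = Add(Add(-30, -8), Rational(-49, 2)) = Add(-38, Rational(-49, 2)) = Rational(-125, 2)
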